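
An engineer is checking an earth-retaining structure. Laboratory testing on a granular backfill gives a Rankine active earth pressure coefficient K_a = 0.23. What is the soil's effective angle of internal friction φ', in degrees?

38.8°

K_a = tan²(45° − φ/2) ⇒ 45° − φ/2 = arctan(√0.23) = 25.62°.
φ = 2(45° − 25.62°) = 38.76°.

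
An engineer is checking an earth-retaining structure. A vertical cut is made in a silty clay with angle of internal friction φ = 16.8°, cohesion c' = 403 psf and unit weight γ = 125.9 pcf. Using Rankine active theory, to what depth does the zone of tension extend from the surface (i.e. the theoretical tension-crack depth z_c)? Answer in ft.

K_a = tan²(45° − 16.8°/2) = 0.5516; √K_a = 0.7427.
The active pressure is zero where K_a γ z = 2c√K_a, so z_c = 2c/(γ√K_a) = 2×403/(125.9×0.7427) = 8.620 ft.

8.62 ft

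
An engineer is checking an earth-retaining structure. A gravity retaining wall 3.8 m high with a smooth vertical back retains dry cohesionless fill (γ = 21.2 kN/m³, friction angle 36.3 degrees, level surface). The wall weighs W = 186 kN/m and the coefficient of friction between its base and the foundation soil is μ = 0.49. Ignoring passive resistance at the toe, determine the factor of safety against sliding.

K_a = tan²(45° − 36.3°/2) = 0.2563.
P_a = ½K_aγH² = 0.5×0.2563×21.2×3.8² = 39.23 kN/m, acting at H/3 = 1.267 m above the base.
FS_sliding = μW / P_a = 0.49×186 / 39.23 = 2.323.

2.32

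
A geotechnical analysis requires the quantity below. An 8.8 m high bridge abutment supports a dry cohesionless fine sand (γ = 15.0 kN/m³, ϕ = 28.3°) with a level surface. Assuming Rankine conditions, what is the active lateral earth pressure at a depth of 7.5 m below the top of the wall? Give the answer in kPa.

40.1 kPa

K_a = (1 − sin φ)/(1 + sin φ) = 0.3568.
σ_h = K_a γ z = 0.3568 × 15.0 × 7.5 = 40.14 kPa.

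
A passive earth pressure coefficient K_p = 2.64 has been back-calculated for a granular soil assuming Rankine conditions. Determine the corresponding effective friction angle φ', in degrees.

26.8°

K_p = (1+sin φ)/(1−sin φ) ⇒ sin φ = (K_p − 1)/(K_p + 1) = 0.4505.
φ = arcsin(0.4505) = 26.78°.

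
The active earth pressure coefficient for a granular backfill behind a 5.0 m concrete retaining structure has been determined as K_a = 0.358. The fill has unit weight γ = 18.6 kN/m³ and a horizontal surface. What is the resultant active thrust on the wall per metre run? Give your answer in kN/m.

P = ½ K_a γ H² = 0.5 × 0.358 × 18.6 × 5.0² = 83.24 kN/m.

83.2 kN/m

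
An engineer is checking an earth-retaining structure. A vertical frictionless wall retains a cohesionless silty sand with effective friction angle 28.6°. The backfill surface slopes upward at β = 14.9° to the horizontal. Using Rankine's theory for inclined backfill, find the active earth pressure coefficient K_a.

K_a = cos β · (cos β − √(cos²β − cos²φ)) / (cos β + √(cos²β − cos²φ)).
cos β = 0.9664, cos φ = 0.8780, √(cos²β − cos²φ) = 0.4038.
K_a = 0.9664 × (0.9664 − 0.4038)/(0.9664 + 0.4038) = 0.3968.

0.397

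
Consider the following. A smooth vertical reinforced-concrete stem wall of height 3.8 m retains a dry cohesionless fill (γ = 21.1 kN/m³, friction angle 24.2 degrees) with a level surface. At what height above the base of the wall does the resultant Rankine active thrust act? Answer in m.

1.27 m

K_a = 0.4185.
The pressure distribution is triangular, so the resultant acts at H/3 above the base = 3.8/3 = 1.267 m.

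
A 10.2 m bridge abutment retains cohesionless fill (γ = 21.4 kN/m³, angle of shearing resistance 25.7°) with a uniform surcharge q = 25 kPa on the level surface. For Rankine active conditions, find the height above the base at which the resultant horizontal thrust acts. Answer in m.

K_a = 0.3950.
Triangular part P₁ = ½K_aγH² = 439.8 at H/3 = 3.400 m; rectangular part P₂ = K_a q H = 100.7 at H/2 = 5.100 m.
ȳ = (P₁·3.400 + P₂·5.100)/(P₁+P₂) = 3.717 m.

3.72 m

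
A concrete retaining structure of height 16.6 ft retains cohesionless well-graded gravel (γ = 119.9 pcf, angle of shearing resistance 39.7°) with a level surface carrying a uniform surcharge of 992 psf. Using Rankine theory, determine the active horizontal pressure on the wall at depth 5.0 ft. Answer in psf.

351 psf

K_a = (1 − sin φ)/(1 + sin φ) = 0.2204.
σ_v = γz + q = 119.9 × 5.0 + 992 = 1592 psf.
σ_h = K_a σ_v = 0.2204 × 1592 = 350.8 psf.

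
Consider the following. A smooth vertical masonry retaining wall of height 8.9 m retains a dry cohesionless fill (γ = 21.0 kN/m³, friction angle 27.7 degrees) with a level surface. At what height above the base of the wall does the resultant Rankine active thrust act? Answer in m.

K_a = 0.3653.
The pressure distribution is triangular, so the resultant acts at H/3 above the base = 8.9/3 = 2.967 m.

2.97 m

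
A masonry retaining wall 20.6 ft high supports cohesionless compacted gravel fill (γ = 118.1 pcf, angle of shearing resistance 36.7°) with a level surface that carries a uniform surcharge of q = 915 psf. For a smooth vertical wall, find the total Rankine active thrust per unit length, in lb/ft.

K_a = tan²(45° − φ/2) = 0.2519.
Soil triangle: ½ K_a γ H² = 0.5×0.2519×118.1×20.6² = 6311 lb/ft.
Surcharge rectangle: K_a q H = 0.2519×915×20.6 = 4747 lb/ft.
Total = 6311 + 4747 = 11060 lb/ft.

11100 lb/ft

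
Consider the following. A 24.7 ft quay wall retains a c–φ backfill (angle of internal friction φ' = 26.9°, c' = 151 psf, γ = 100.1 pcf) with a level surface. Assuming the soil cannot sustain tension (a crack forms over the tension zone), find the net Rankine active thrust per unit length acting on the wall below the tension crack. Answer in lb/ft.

7390 lb/ft

K_a = 0.3770; √K_a = 0.6140.
Tension-crack depth z_c = 2c/(γ√K_a) = 2×151/(100.1×0.6140) = 4.914 ft.
σ_a at base = K_a γ H − 2c√K_a = 0.3770×100.1×24.7 − 2×151×0.6140 = 746.7 psf.
P_a = ½ × 746.7 × (H − z_c) = 0.5×746.7×19.79 = 7387 lb/ft.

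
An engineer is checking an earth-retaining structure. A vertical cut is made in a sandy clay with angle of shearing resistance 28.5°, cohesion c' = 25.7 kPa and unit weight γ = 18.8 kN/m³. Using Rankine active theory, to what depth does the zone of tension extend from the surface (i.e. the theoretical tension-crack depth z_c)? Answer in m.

4.60 m

K_a = tan²(45° − 28.5°/2) = 0.3540; √K_a = 0.5949.
The active pressure is zero where K_a γ z = 2c√K_a, so z_c = 2c/(γ√K_a) = 2×25.7/(18.8×0.5949) = 4.596 m.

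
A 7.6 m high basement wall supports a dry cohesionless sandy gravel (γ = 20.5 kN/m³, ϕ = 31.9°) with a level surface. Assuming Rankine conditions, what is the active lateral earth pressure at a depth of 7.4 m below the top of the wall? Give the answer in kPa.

46.8 kPa

K_a = (1 − sin φ)/(1 + sin φ) = 0.3085.
σ_h = K_a γ z = 0.3085 × 20.5 × 7.4 = 46.80 kPa.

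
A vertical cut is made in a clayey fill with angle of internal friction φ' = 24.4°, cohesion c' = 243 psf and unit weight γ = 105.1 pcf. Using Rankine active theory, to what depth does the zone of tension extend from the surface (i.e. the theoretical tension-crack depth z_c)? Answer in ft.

7.18 ft

K_a = tan²(45° − 24.4°/2) = 0.4153; √K_a = 0.6445.
The active pressure is zero where K_a γ z = 2c√K_a, so z_c = 2c/(γ√K_a) = 2×243/(105.1×0.6445) = 7.175 ft.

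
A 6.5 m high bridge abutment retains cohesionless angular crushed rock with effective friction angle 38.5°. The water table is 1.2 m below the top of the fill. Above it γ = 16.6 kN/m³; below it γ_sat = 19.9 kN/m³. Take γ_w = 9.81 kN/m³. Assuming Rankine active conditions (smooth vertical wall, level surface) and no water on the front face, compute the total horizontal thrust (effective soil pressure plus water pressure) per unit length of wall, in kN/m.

198 kN/m

K_a = tan²(45° − φ/2) = 0.2327.
γ' = 19.9 − 9.81 = 10.09 kN/m³. Depth below WT = 5.3 m.
σ'_h at WT = K_a γ d_w = 4.634 kPa; at base = 4.634 + K_a γ' × 5.3 = 17.08 kPa.
P₁ (0–1.2 m) = ½×4.634×1.2 = 2.781. P₂ (1.2–6.5 m) = ½(4.634+17.08)×5.3 = 57.53.
P_w = ½ γ_w h₂² = 0.5×9.81×5.3² = 137.8. Total = 2.781+57.53+137.8 = 198.1 kN/m.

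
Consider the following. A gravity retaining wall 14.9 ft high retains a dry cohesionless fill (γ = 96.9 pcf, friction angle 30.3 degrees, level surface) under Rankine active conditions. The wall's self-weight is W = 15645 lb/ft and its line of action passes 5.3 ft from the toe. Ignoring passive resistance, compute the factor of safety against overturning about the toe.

4.71

K_a = tan²(45° − 30.3°/2) = 0.3293.
P_a = ½K_aγH² = 0.5×0.3293×96.9×14.9² = 3542 lb/ft, acting at H/3 = 4.967 ft above the base.
Overturning moment M_o = P_a × H/3 = 3542 × 4.967 = 17590.
Resisting moment M_r = W × 5.3 = 15645 × 5.3 = 82920.
FS_overturning = M_r/M_o = 82920/17590 = 4.713.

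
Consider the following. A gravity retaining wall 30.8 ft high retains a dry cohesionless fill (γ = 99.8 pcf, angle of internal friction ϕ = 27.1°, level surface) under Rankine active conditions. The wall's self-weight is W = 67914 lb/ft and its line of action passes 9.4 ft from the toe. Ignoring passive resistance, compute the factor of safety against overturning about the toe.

3.51

K_a = tan²(45° − 27.1°/2) = 0.3741.
P_a = ½K_aγH² = 0.5×0.3741×99.8×30.8² = 17710 lb/ft, acting at H/3 = 10.27 ft above the base.
Overturning moment M_o = P_a × H/3 = 17710 × 10.27 = 181800.
Resisting moment M_r = W × 9.4 = 67914 × 9.4 = 638400.
FS_overturning = M_r/M_o = 638400/181800 = 3.512.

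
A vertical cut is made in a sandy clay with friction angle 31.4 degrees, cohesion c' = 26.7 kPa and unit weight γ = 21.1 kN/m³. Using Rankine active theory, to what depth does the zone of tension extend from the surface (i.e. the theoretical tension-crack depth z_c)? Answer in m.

4.51 m

K_a = tan²(45° − 31.4°/2) = 0.3149; √K_a = 0.5612.
The active pressure is zero where K_a γ z = 2c√K_a, so z_c = 2c/(γ√K_a) = 2×26.7/(21.1×0.5612) = 4.510 m.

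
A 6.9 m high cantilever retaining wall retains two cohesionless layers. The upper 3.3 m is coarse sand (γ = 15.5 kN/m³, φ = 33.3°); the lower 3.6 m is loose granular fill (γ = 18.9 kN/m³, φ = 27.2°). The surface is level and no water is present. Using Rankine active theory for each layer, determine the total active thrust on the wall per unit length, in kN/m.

139 kN/m

K_a1 = tan²(45°−33.3°/2) = 0.2911; K_a2 = tan²(45°−27.2°/2) = 0.3726.
Layer 1: σ at base = K_a1 γ₁ h₁ = 14.89 kPa; P₁ = ½×14.89×3.3 = 24.57.
Layer 2: σ_v at top = γ₁h₁ = 51.15; σ_h top = K_a2×51.15 = 19.06; σ_h base = K_a2×(51.15+18.9×3.6) = 44.41.
P₂ = ½(19.06+44.41)×3.6 = 114.2. Total P_a = 24.57+114.2 = 138.8 kN/m.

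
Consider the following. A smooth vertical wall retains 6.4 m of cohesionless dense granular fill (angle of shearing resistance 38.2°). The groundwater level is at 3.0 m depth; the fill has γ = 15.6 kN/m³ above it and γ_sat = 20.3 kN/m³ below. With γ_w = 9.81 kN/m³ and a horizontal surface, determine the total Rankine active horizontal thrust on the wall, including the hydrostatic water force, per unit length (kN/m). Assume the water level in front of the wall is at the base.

125 kN/m

K_a = tan²(45° − φ/2) = 0.2358.
γ' = 20.3 − 9.81 = 10.49 kN/m³. Depth below WT = 3.4 m.
σ'_h at WT = K_a γ d_w = 11.03 kPa; at base = 11.03 + K_a γ' × 3.4 = 19.44 kPa.
P₁ (0–3.0 m) = ½×11.03×3.0 = 16.55. P₂ (3.0–6.4 m) = ½(11.03+19.44)×3.4 = 51.81.
P_w = ½ γ_w h₂² = 0.5×9.81×3.4² = 56.70. Total = 16.55+51.81+56.70 = 125.1 kN/m.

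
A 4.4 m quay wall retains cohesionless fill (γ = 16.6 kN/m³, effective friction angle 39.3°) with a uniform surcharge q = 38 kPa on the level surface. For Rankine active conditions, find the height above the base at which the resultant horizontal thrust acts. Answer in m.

K_a = 0.2245.
Triangular part P₁ = ½K_aγH² = 36.07 at H/3 = 1.467 m; rectangular part P₂ = K_a q H = 37.53 at H/2 = 2.200 m.
ȳ = (P₁·1.467 + P₂·2.200)/(P₁+P₂) = 1.841 m.

1.84 m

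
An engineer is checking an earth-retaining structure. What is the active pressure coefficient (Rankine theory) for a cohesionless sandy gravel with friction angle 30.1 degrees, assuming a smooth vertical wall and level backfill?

K_a = tan²(45° − φ/2) = tan²(29.95°) = 0.3320.

0.332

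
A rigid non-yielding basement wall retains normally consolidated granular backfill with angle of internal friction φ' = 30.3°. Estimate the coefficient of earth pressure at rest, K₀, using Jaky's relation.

0.495

K₀ = 1 − sin φ' = 1 − sin 30.3° = 0.4955.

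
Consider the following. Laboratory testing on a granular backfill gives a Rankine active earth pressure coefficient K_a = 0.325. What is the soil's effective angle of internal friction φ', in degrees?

K_a = tan²(45° − φ/2) ⇒ 45° − φ/2 = arctan(√0.325) = 29.69°.
φ = 2(45° − 29.69°) = 30.63°.

30.6°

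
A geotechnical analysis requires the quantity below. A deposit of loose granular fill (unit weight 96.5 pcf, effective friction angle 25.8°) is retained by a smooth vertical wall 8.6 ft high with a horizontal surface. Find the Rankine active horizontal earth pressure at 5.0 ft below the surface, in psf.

K_a = (1 − sin φ)/(1 + sin φ) = 0.3935.
σ_h = K_a γ z = 0.3935 × 96.5 × 5.0 = 189.9 psf.

190 psf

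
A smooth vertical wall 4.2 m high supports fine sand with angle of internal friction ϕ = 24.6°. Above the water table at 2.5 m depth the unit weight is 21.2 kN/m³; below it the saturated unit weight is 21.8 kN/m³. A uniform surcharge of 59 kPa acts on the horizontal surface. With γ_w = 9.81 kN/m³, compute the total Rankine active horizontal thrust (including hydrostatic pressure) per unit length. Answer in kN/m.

K_a = tan²(45° − φ/2) = 0.4121.
γ' = 21.8 − 9.81 = 11.99 kN/m³. h₂ = H − d_w = 1.7 m.
σ'_h: at surface K_a·q = 24.32; at WT K_a(q+γd_w) = 46.16; at base K_a(q+γd_w+γ'h₂) = 54.56 kPa.
P₁ = ½(24.32+46.16)×2.5 = 88.10; P₂ = ½(46.16+54.56)×1.7 = 85.61; P_w = ½γ_w h₂² = 14.18.
Total = 88.10+85.61+14.18 = 187.9 kN/m.

188 kN/m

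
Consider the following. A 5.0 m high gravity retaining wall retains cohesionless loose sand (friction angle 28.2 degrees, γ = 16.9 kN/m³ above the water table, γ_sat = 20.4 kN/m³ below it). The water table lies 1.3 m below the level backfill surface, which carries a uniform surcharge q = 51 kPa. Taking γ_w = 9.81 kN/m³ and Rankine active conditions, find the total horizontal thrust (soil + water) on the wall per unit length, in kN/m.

219 kN/m

K_a = tan²(45° − φ/2) = 0.3582.
γ' = 20.4 − 9.81 = 10.59 kN/m³. h₂ = H − d_w = 3.7 m.
σ'_h: at surface K_a·q = 18.27; at WT K_a(q+γd_w) = 26.14; at base K_a(q+γd_w+γ'h₂) = 40.17 kPa.
P₁ = ½(18.27+26.14)×1.3 = 28.86; P₂ = ½(26.14+40.17)×3.7 = 122.7; P_w = ½γ_w h₂² = 67.15.
Total = 28.86+122.7+67.15 = 218.7 kN/m.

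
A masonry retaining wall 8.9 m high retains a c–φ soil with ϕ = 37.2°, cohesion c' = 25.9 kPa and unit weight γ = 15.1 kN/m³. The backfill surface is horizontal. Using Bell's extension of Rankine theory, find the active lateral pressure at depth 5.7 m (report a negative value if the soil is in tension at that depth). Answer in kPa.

K_a = (1 − sin φ)/(1 + sin φ) = 0.2464.
σ_a = K_a γ z − 2c√K_a = 0.2464×15.1×5.7 − 2×25.9×0.4964 = -4.505 kPa.

-4.50 kPa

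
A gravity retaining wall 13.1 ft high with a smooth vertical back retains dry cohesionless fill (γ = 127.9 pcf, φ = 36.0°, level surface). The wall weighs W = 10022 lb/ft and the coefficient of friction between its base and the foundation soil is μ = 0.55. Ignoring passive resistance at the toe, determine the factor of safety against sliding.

K_a = tan²(45° − 36.0°/2) = 0.2596.
P_a = ½K_aγH² = 0.5×0.2596×127.9×13.1² = 2849 lb/ft, acting at H/3 = 4.367 ft above the base.
FS_sliding = μW / P_a = 0.55×10022 / 2849 = 1.935.

1.93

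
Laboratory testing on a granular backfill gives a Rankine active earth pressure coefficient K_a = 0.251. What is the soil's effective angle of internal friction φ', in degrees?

36.8°

K_a = tan²(45° − φ/2) ⇒ 45° − φ/2 = arctan(√0.251) = 26.61°.
φ = 2(45° − 26.61°) = 36.78°.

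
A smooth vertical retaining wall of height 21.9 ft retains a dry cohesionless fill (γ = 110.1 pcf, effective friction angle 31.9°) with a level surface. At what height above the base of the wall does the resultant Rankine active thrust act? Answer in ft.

K_a = 0.3085.
The pressure distribution is triangular, so the resultant acts at H/3 above the base = 21.9/3 = 7.300 ft.

7.30 ft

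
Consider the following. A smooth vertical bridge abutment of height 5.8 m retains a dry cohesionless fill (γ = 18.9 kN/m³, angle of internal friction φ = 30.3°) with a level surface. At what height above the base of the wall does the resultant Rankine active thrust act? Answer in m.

K_a = 0.3293.
The pressure distribution is triangular, so the resultant acts at H/3 above the base = 5.8/3 = 1.933 m.

1.93 m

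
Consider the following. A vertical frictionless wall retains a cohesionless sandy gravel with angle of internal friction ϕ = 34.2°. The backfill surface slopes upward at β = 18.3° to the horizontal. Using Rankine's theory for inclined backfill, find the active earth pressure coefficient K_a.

K_a = cos β · (cos β − √(cos²β − cos²φ)) / (cos β + √(cos²β − cos²φ)).
cos β = 0.9494, cos φ = 0.8271, √(cos²β − cos²φ) = 0.4662.
K_a = 0.9494 × (0.9494 − 0.4662)/(0.9494 + 0.4662) = 0.3241.

0.324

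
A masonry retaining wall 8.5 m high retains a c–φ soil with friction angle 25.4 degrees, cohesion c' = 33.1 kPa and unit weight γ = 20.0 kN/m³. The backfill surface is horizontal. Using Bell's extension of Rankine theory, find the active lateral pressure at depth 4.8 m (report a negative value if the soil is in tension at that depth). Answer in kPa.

-3.48 kPa

K_a = (1 − sin φ)/(1 + sin φ) = 0.3996.
σ_a = K_a γ z − 2c√K_a = 0.3996×20.0×4.8 − 2×33.1×0.6322 = -3.484 kPa.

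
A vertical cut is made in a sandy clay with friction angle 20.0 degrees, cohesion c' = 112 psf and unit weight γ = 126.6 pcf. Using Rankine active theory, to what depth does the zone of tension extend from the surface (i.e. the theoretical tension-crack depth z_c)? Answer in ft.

K_a = tan²(45° − 20.0°/2) = 0.4903; √K_a = 0.7002.
The active pressure is zero where K_a γ z = 2c√K_a, so z_c = 2c/(γ√K_a) = 2×112/(126.6×0.7002) = 2.527 ft.

2.53 ft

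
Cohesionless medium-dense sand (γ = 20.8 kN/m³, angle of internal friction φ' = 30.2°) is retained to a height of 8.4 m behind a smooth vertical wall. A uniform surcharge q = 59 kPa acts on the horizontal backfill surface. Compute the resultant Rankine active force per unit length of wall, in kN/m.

407 kN/m

K_a = tan²(45° − φ/2) = 0.3307.
Soil triangle: ½ K_a γ H² = 0.5×0.3307×20.8×8.4² = 242.6 kN/m.
Surcharge rectangle: K_a q H = 0.3307×59×8.4 = 163.9 kN/m.
Total = 242.6 + 163.9 = 406.5 kN/m.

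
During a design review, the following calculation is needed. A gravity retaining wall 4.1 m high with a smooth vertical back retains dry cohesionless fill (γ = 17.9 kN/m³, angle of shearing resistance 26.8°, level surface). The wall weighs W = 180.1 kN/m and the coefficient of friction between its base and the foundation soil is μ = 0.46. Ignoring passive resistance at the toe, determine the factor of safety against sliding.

K_a = tan²(45° − 26.8°/2) = 0.3785.
P_a = ½K_aγH² = 0.5×0.3785×17.9×4.1² = 56.94 kN/m, acting at H/3 = 1.367 m above the base.
FS_sliding = μW / P_a = 0.46×180.1 / 56.94 = 1.455.

1.45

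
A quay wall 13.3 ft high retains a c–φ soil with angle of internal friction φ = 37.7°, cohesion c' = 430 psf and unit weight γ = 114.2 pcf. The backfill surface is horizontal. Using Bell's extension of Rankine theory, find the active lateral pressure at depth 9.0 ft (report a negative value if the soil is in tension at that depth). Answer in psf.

-174 psf

K_a = (1 − sin φ)/(1 + sin φ) = 0.2411.
σ_a = K_a γ z − 2c√K_a = 0.2411×114.2×9.0 − 2×430×0.4910 = -174.5 psf.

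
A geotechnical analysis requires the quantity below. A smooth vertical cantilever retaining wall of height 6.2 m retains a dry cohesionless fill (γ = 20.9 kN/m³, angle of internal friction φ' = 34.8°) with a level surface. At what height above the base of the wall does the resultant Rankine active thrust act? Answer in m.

2.07 m

K_a = 0.2733.
The pressure distribution is triangular, so the resultant acts at H/3 above the base = 6.2/3 = 2.067 m.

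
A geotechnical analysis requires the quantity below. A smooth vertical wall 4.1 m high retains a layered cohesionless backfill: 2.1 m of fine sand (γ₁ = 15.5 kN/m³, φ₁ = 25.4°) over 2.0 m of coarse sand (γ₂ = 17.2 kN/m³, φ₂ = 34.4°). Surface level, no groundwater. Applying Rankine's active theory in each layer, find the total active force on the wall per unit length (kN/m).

41.3 kN/m

K_a1 = tan²(45°−25.4°/2) = 0.3996; K_a2 = tan²(45°−34.4°/2) = 0.2780.
Layer 1: σ at base = K_a1 γ₁ h₁ = 13.01 kPa; P₁ = ½×13.01×2.1 = 13.66.
Layer 2: σ_v at top = γ₁h₁ = 32.55; σ_h top = K_a2×32.55 = 9.048; σ_h base = K_a2×(32.55+17.2×2.0) = 18.61.
P₂ = ½(9.048+18.61)×2.0 = 27.66. Total P_a = 13.66+27.66 = 41.32 kN/m.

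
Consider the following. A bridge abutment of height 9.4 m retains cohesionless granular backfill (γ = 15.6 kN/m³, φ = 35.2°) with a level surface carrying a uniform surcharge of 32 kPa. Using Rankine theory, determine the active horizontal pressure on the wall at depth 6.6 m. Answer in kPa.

K_a = (1 − sin φ)/(1 + sin φ) = 0.2687.
σ_v = γz + q = 15.6 × 6.6 + 32 = 135.0 kPa.
σ_h = K_a σ_v = 0.2687 × 135.0 = 36.26 kPa.

36.3 kPa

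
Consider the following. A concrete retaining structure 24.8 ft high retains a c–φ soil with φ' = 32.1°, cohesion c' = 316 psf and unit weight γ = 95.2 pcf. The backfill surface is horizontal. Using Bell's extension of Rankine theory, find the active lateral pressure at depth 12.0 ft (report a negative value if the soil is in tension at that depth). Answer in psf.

-0.0332 psf

K_a = (1 − sin φ)/(1 + sin φ) = 0.3060.
σ_a = K_a γ z − 2c√K_a = 0.3060×95.2×12.0 − 2×316×0.5532 = -0.03317 psf.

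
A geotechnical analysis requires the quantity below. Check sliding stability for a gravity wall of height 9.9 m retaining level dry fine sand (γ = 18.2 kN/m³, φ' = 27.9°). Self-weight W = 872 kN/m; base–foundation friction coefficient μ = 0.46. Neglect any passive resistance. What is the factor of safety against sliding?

K_a = tan²(45° − 27.9°/2) = 0.3625.
P_a = ½K_aγH² = 0.5×0.3625×18.2×9.9² = 323.3 kN/m, acting at H/3 = 3.300 m above the base.
FS_sliding = μW / P_a = 0.46×872 / 323.3 = 1.241.

1.24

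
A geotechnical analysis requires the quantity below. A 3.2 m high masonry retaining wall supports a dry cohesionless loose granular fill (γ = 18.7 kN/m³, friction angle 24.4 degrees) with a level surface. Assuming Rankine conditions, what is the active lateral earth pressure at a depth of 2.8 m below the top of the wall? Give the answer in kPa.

K_a = (1 − sin φ)/(1 + sin φ) = 0.4153.
σ_h = K_a γ z = 0.4153 × 18.7 × 2.8 = 21.75 kPa.

21.7 kPa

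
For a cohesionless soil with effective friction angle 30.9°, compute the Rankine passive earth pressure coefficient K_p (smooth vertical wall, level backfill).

K_p = (1 + sin φ)/(1 − sin φ) = tan²(45° + 30.9°/2) = 3.111.

3.11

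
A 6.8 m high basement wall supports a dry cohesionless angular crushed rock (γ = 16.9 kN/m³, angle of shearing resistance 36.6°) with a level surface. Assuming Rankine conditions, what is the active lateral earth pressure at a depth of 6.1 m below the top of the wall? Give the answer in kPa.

K_a = (1 − sin φ)/(1 + sin φ) = 0.2530.
σ_h = K_a γ z = 0.2530 × 16.9 × 6.1 = 26.08 kPa.

26.1 kPa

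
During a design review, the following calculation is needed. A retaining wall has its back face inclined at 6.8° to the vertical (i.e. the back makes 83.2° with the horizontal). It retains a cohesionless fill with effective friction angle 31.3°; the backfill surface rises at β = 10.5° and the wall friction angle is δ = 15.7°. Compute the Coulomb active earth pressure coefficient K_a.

0.388

K_a = sin²(α+φ) / [sin²α · sin(α−δ) · (1 + √{sin(φ+δ)sin(φ−β) / (sin(α−δ)sin(α+β))})²].
With α = 83.2°, φ = 31.3°, δ = 15.7°, β = 10.5°: K_a = 0.3879.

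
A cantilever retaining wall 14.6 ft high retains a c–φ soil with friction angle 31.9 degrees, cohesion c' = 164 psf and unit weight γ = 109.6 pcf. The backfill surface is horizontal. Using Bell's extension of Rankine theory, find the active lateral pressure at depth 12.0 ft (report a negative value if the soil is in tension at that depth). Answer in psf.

224 psf

K_a = (1 − sin φ)/(1 + sin φ) = 0.3085.
σ_a = K_a γ z − 2c√K_a = 0.3085×109.6×12.0 − 2×164×0.5555 = 223.6 psf.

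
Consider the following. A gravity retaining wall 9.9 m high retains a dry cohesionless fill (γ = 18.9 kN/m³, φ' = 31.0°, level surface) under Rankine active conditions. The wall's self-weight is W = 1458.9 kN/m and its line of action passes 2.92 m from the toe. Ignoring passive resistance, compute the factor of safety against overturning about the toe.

K_a = tan²(45° − 31.0°/2) = 0.3201.
P_a = ½K_aγH² = 0.5×0.3201×18.9×9.9² = 296.5 kN/m, acting at H/3 = 3.300 m above the base.
Overturning moment M_o = P_a × H/3 = 296.5 × 3.300 = 978.4.
Resisting moment M_r = W × 2.92 = 1458.9 × 2.92 = 4260.
FS_overturning = M_r/M_o = 4260/978.4 = 4.354.

4.35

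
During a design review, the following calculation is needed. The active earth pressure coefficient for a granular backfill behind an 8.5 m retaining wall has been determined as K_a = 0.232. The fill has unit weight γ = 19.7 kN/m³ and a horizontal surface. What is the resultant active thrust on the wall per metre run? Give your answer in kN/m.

165 kN/m

P = ½ K_a γ H² = 0.5 × 0.232 × 19.7 × 8.5² = 165.1 kN/m.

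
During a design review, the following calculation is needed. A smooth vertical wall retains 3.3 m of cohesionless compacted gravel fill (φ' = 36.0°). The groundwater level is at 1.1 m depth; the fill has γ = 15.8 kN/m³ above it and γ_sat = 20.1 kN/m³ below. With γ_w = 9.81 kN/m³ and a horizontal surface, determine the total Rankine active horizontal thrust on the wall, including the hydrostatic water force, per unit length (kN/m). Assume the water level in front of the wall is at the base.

42.6 kN/m

K_a = tan²(45° − φ/2) = 0.2596.
γ' = 20.1 − 9.81 = 10.29 kN/m³. Depth below WT = 2.2 m.
σ'_h at WT = K_a γ d_w = 4.512 kPa; at base = 4.512 + K_a γ' × 2.2 = 10.39 kPa.
P₁ (0–1.1 m) = ½×4.512×1.1 = 2.482. P₂ (1.1–3.3 m) = ½(4.512+10.39)×2.2 = 16.39.
P_w = ½ γ_w h₂² = 0.5×9.81×2.2² = 23.74. Total = 2.482+16.39+23.74 = 42.61 kN/m.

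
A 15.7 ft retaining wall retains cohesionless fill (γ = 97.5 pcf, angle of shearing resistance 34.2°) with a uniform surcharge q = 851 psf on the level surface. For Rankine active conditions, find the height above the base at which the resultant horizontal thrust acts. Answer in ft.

K_a = 0.2803.
Triangular part P₁ = ½K_aγH² = 3369 at H/3 = 5.233 ft; rectangular part P₂ = K_a q H = 3746 at H/2 = 7.850 ft.
ȳ = (P₁·5.233 + P₂·7.850)/(P₁+P₂) = 6.611 ft.

6.61 ft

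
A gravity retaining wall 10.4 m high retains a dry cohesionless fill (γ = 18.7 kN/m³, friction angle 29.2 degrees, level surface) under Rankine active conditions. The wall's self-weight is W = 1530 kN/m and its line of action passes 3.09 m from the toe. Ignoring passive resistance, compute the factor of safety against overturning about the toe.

K_a = tan²(45° − 29.2°/2) = 0.3442.
P_a = ½K_aγH² = 0.5×0.3442×18.7×10.4² = 348.1 kN/m, acting at H/3 = 3.467 m above the base.
Overturning moment M_o = P_a × H/3 = 348.1 × 3.467 = 1207.
Resisting moment M_r = W × 3.09 = 1530 × 3.09 = 4728.
FS_overturning = M_r/M_o = 4728/1207 = 3.918.

3.92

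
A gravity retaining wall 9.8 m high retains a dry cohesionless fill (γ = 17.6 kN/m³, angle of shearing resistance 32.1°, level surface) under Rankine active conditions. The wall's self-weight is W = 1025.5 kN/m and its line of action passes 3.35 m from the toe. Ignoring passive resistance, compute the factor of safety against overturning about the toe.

4.07

K_a = tan²(45° − 32.1°/2) = 0.3060.
P_a = ½K_aγH² = 0.5×0.3060×17.6×9.8² = 258.6 kN/m, acting at H/3 = 3.267 m above the base.
Overturning moment M_o = P_a × H/3 = 258.6 × 3.267 = 844.8.
Resisting moment M_r = W × 3.35 = 1025.5 × 3.35 = 3435.
FS_overturning = M_r/M_o = 3435/844.8 = 4.067.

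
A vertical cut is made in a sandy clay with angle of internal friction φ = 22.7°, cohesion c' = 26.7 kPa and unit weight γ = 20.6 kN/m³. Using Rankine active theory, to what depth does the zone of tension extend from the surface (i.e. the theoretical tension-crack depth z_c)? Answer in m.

K_a = tan²(45° − 22.7°/2) = 0.4431; √K_a = 0.6657.
The active pressure is zero where K_a γ z = 2c√K_a, so z_c = 2c/(γ√K_a) = 2×26.7/(20.6×0.6657) = 3.894 m.

3.89 m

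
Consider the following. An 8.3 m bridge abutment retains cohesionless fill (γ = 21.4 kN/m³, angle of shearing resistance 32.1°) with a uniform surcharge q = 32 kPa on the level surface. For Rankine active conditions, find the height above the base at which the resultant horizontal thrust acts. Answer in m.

3.13 m

K_a = 0.3060.
Triangular part P₁ = ½K_aγH² = 225.6 at H/3 = 2.767 m; rectangular part P₂ = K_a q H = 81.27 at H/2 = 4.150 m.
ȳ = (P₁·2.767 + P₂·4.150)/(P₁+P₂) = 3.133 m.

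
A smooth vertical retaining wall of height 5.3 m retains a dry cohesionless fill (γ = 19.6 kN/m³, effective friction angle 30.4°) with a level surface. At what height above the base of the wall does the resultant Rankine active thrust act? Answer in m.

K_a = 0.3280.
The pressure distribution is triangular, so the resultant acts at H/3 above the base = 5.3/3 = 1.767 m.

1.77 m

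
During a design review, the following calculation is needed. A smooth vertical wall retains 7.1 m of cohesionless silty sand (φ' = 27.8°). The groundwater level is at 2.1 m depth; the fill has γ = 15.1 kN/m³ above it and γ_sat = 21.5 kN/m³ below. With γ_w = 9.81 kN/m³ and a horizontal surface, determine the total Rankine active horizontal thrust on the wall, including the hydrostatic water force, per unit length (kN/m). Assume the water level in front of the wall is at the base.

K_a = tan²(45° − φ/2) = 0.3639.
γ' = 21.5 − 9.81 = 11.69 kN/m³. Depth below WT = 5.0 m.
σ'_h at WT = K_a γ d_w = 11.54 kPa; at base = 11.54 + K_a γ' × 5.0 = 32.81 kPa.
P₁ (0–2.1 m) = ½×11.54×2.1 = 12.12. P₂ (2.1–7.1 m) = ½(11.54+32.81)×5.0 = 110.9.
P_w = ½ γ_w h₂² = 0.5×9.81×5.0² = 122.6. Total = 12.12+110.9+122.6 = 245.6 kN/m.

246 kN/m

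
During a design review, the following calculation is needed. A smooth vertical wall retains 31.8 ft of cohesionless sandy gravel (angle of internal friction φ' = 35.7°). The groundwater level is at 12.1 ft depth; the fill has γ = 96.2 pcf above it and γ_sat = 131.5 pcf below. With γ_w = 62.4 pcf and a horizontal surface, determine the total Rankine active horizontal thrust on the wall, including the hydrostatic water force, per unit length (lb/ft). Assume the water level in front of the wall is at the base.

K_a = tan²(45° − φ/2) = 0.2630.
γ' = 131.5 − 62.4 = 69.10 pcf. Depth below WT = 19.7 ft.
σ'_h at WT = K_a γ d_w = 306.1 psf; at base = 306.1 + K_a γ' × 19.7 = 664.1 psf.
P₁ (0–12.1 ft) = ½×306.1×12.1 = 1852. P₂ (12.1–31.8 ft) = ½(306.1+664.1)×19.7 = 9557.
P_w = ½ γ_w h₂² = 0.5×62.4×19.7² = 12110. Total = 1852+9557+12110 = 23520 lb/ft.

23500 lb/ft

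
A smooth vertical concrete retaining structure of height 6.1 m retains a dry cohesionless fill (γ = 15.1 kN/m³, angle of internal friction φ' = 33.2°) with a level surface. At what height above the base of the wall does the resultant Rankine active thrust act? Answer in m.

K_a = 0.2924.
The pressure distribution is triangular, so the resultant acts at H/3 above the base = 6.1/3 = 2.033 m.

2.03 m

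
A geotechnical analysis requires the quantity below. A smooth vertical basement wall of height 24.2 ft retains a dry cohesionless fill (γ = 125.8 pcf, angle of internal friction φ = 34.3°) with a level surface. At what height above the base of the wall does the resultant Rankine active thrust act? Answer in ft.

K_a = 0.2792.
The pressure distribution is triangular, so the resultant acts at H/3 above the base = 24.2/3 = 8.067 ft.

8.07 ft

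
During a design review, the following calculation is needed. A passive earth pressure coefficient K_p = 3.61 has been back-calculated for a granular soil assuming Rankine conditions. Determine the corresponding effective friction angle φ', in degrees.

34.5°

K_p = (1+sin φ)/(1−sin φ) ⇒ sin φ = (K_p − 1)/(K_p + 1) = 0.5662.
φ = arcsin(0.5662) = 34.48°.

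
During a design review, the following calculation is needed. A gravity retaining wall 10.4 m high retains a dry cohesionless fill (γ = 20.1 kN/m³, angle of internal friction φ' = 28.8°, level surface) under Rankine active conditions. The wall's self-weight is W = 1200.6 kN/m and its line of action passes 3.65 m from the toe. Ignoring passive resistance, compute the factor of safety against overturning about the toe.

K_a = tan²(45° − 28.8°/2) = 0.3498.
P_a = ½K_aγH² = 0.5×0.3498×20.1×10.4² = 380.2 kN/m, acting at H/3 = 3.467 m above the base.
Overturning moment M_o = P_a × H/3 = 380.2 × 3.467 = 1318.
Resisting moment M_r = W × 3.65 = 1200.6 × 3.65 = 4382.
FS_overturning = M_r/M_o = 4382/1318 = 3.325.

3.32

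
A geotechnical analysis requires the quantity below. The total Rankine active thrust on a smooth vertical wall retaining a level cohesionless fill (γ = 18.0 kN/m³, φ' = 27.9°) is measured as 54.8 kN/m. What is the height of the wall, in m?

K_a = 0.3625. P_a = ½ K_a γ H² ⇒ H = √(2P_a/(K_a γ)).
H = √(2×54.8/(0.3625×18.0)) = 4.099 m.

4.10 m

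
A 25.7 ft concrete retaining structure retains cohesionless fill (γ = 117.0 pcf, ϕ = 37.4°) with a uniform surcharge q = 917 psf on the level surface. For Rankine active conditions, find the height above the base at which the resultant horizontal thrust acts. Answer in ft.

10.2 ft

K_a = 0.2443.
Triangular part P₁ = ½K_aγH² = 9438 at H/3 = 8.567 ft; rectangular part P₂ = K_a q H = 5757 at H/2 = 12.85 ft.
ȳ = (P₁·8.567 + P₂·12.85)/(P₁+P₂) = 10.19 ft.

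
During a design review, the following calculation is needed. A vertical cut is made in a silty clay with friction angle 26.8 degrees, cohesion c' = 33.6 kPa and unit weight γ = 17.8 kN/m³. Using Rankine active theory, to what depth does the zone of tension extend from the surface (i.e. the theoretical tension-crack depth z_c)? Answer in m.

6.14 m

K_a = tan²(45° − 26.8°/2) = 0.3785; √K_a = 0.6152.
The active pressure is zero where K_a γ z = 2c√K_a, so z_c = 2c/(γ√K_a) = 2×33.6/(17.8×0.6152) = 6.137 m.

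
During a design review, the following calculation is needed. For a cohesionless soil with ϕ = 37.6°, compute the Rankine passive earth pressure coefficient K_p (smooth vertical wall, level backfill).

K_p = (1 + sin φ)/(1 − sin φ) = tan²(45° + 37.6°/2) = 4.130.

4.13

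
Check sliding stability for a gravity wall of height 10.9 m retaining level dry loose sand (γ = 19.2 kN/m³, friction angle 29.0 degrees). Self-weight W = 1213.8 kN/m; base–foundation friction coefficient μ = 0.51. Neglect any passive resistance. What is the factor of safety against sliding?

K_a = tan²(45° − 29.0°/2) = 0.3470.
P_a = ½K_aγH² = 0.5×0.3470×19.2×10.9² = 395.8 kN/m, acting at H/3 = 3.633 m above the base.
FS_sliding = μW / P_a = 0.51×1213.8 / 395.8 = 1.564.

1.56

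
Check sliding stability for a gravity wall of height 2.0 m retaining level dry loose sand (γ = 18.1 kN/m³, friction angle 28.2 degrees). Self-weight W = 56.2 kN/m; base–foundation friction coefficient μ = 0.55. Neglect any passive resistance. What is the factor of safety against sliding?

K_a = tan²(45° − 28.2°/2) = 0.3582.
P_a = ½K_aγH² = 0.5×0.3582×18.1×2.0² = 12.97 kN/m, acting at H/3 = 0.6667 m above the base.
FS_sliding = μW / P_a = 0.55×56.2 / 12.97 = 2.384.

2.38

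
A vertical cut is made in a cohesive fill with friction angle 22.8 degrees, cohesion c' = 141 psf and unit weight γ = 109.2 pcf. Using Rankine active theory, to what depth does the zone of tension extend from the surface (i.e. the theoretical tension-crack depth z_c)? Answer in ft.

K_a = tan²(45° − 22.8°/2) = 0.4414; √K_a = 0.6644.
The active pressure is zero where K_a γ z = 2c√K_a, so z_c = 2c/(γ√K_a) = 2×141/(109.2×0.6644) = 3.887 ft.

3.89 ft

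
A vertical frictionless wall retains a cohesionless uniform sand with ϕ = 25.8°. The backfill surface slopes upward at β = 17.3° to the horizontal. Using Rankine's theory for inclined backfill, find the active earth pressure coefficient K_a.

0.478

K_a = cos β · (cos β − √(cos²β − cos²φ)) / (cos β + √(cos²β − cos²φ)).
cos β = 0.9548, cos φ = 0.9003, √(cos²β − cos²φ) = 0.3178.
K_a = 0.9548 × (0.9548 − 0.3178)/(0.9548 + 0.3178) = 0.4779.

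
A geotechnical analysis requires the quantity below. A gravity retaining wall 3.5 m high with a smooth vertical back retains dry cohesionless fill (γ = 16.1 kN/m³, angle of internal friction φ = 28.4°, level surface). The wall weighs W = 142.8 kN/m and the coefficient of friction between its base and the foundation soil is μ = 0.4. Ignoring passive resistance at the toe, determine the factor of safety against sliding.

K_a = tan²(45° − 28.4°/2) = 0.3554.
P_a = ½K_aγH² = 0.5×0.3554×16.1×3.5² = 35.04 kN/m, acting at H/3 = 1.167 m above the base.
FS_sliding = μW / P_a = 0.4×142.8 / 35.04 = 1.630.

1.63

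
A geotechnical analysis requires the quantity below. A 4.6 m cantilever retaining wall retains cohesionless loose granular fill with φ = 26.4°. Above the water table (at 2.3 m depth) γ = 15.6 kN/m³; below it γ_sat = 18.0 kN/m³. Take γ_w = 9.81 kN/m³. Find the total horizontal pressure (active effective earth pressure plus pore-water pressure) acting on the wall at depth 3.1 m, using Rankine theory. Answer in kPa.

24.2 kPa

K_a = (1 − sin φ)/(1 + sin φ) = 0.3844.
γ' = 18.0 − 9.81 = 8.190 kN/m³.
Effective vertical stress at 3.1 m: σ'_v = 15.6×2.3 + 8.190×0.800 = 42.43 kPa.
σ'_h = K_a σ'_v = 0.3844 × 42.43 = 16.31 kPa; u = γ_w × 0.800 = 7.848 kPa.
Total σ_h = 16.31 + 7.848 = 24.16 kPa.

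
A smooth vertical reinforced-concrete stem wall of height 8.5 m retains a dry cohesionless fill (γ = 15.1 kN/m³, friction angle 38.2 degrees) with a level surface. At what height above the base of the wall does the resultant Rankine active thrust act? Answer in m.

2.83 m

K_a = 0.2358.
The pressure distribution is triangular, so the resultant acts at H/3 above the base = 8.5/3 = 2.833 m.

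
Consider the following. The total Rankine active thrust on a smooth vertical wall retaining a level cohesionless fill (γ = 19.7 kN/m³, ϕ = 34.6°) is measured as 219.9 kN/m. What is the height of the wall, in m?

9.00 m

K_a = 0.2756. P_a = ½ K_a γ H² ⇒ H = √(2P_a/(K_a γ)).
H = √(2×219.9/(0.2756×19.7)) = 9.000 m.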